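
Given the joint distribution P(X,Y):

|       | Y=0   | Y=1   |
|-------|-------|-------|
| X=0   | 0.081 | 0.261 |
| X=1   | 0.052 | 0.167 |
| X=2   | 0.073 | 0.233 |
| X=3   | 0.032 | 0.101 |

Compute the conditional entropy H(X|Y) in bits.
1.9191 bits

H(X|Y) = H(X,Y) - H(Y)

H(X,Y) = -Σ_{x,y} P(x,y) log₂ P(x,y). Per-cell terms -P(x,y)·log₂P(x,y):
  X=0: 0.2937, 0.5058
  X=1: 0.2218, 0.4312
  X=2: 0.2756, 0.4897
  X=3: 0.1589, 0.3341
Sum of the 8 terms: H(X,Y) = 2.7108 bits

Marginal of Y (column sums):
  P(Y=0) = 0.081 + 0.052 + 0.073 + 0.032 = 0.238
  P(Y=1) = 0.261 + 0.167 + 0.233 + 0.101 = 0.762
H(Y) = -[0.238·log₂(0.238) + 0.762·log₂(0.762)]
  = 0.4929 + 0.2988 = 0.7917 bits

H(X|Y) = H(X,Y) - H(Y) = 2.7108 - 0.7917 = 1.9191 bits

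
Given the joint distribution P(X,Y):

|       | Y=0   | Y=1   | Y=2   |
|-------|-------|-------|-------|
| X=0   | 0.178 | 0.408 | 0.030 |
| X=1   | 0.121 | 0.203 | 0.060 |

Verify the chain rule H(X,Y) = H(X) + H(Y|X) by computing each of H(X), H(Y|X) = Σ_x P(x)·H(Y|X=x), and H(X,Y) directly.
H(X) = 0.9608 bits, H(Y|X) = 1.2411 bits, H(X,Y) = 2.2019 bits

Marginal of X (row sums):
  P(X=0) = 0.178 + 0.408 + 0.030 = 0.616
  P(X=1) = 0.121 + 0.203 + 0.060 = 0.384
H(X) = -[0.616·log₂(0.616) + 0.384·log₂(0.384)]
  = 0.43058 + 0.53024 = 0.9608 bits

H(Y|X) = Σ_x P(x)·H(Y|X=x):
  X=0: P(X=0) = 0.616, P(Y|X=0) = (89/308, 51/77, 15/308) → H(Y|X=0) = 1.12354
  X=1: P(X=1) = 0.384, P(Y|X=1) = (121/384, 203/384, 5/32) → H(Y|X=1) = 1.42960
H(Y|X) = 0.616·1.12354 + 0.384·1.42960 = 1.2411 bits

H(X,Y) = -Σ_{x,y} P(x,y) log₂ P(x,y). Per-cell terms -P(x,y)·log₂P(x,y):
  X=0: 0.44323, 0.52769, 0.15177
  X=1: 0.36868, 0.46699, 0.24353
Sum of the 6 terms: H(X,Y) = 2.2019 bits

Chain rule check:
  H(X) + H(Y|X) = 0.9608 + 1.2411 = 2.2019 bits
  H(X,Y) = 2.2019 bits
✓ Chain rule verified.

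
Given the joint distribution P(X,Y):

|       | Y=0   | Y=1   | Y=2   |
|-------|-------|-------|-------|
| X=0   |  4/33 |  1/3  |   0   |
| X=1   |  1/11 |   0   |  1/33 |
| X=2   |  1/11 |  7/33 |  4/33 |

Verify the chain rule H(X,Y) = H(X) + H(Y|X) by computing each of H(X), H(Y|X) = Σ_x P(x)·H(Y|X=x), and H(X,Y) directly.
H(X) = 1.4109 bits, H(Y|X) = 1.1119 bits, H(X,Y) = 2.5227 bits

Marginal of X (row sums):
  P(X=0) = 4/33 + 1/3 + 0 = 5/11
  P(X=1) = 1/11 + 0 + 1/33 = 4/33
  P(X=2) = 1/11 + 7/33 + 4/33 = 14/33
H(X) = -[(5/11)·log₂(5/11) + (4/33)·log₂(4/33) + (14/33)·log₂(14/33)]
  = 0.51705 + 0.36902 + 0.52480 = 1.4109 bits

H(Y|X) = Σ_x P(x)·H(Y|X=x):
  X=0: P(X=0) = 5/11, P(Y|X=0) = (4/15, 11/15, 0) → H(Y|X=0) = 0.83664
  X=1: P(X=1) = 4/33, P(Y|X=1) = (3/4, 0, 1/4) → H(Y|X=1) = 0.81128
  X=2: P(X=2) = 14/33, P(Y|X=2) = (3/14, 1/2, 2/7) → H(Y|X=2) = 1.49261
H(Y|X) = (5/11)·0.83664 + (4/33)·0.81128 + (14/33)·1.49261 = 1.1119 bits

H(X,Y) = -Σ_{x,y} P(x,y) log₂ P(x,y). Per-cell terms -P(x,y)·log₂P(x,y):
  X=0: 0.36902, 0.52832, 0.00000
  X=1: 0.31449, 0.00000, 0.15286
  X=2: 0.31449, 0.47452, 0.36902
  (cells with P = 0 contribute 0)
Sum of the 9 terms: H(X,Y) = 2.5227 bits

Chain rule check:
  H(X) + H(Y|X) = 1.4109 + 1.1119 = 2.5228 bits
  H(X,Y) = 2.5227 bits
✓ Chain rule verified (Δ = 0.0001 is 4-dp rounding noise: each of the three values was rounded independently).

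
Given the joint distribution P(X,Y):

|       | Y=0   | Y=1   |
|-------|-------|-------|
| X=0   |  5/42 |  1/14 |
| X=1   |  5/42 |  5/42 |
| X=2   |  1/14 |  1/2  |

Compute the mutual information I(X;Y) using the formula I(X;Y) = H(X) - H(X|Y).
0.1621 bits

I(X;Y) = H(X) - H(X|Y)

Marginal of X (row sums):
  P(X=0) = 5/42 + 1/14 = 4/21
  P(X=1) = 5/42 + 5/42 = 5/21
  P(X=2) = 1/14 + 1/2 = 4/7
H(X) = -[(4/21)·log₂(4/21) + (5/21)·log₂(5/21) + (4/7)·log₂(4/7)]
  = 0.45568 + 0.49295 + 0.46135 = 1.40998 bits

Marginal of Y (column sums):
  P(Y=0) = 5/42 + 5/42 + 1/14 = 13/42
  P(Y=1) = 1/14 + 5/42 + 1/2 = 29/42
H(X|Y) = Σ_y P(y)·H(X|Y=y):
  Y=0: P(Y=0) = 13/42, P(X|Y=0) = (5/13, 5/13, 3/13) → H(X|Y=0) = 1.54858
  Y=1: P(Y=1) = 29/42, P(X|Y=1) = (3/29, 5/29, 21/29) → H(X|Y=1) = 1.11304
H(X|Y) = (13/42)·1.54858 + (29/42)·1.11304 = 1.24785 bits

I(X;Y) = H(X) - H(X|Y) = 1.40998 - 1.24785 = 0.1621 bits

Cross-check via I(X;Y) = H(X) + H(Y) - H(X,Y): computing H(Y) from the column sums and H(X,Y) from the 6 cells in the same way gives H(Y) = 0.89262 bits and H(X,Y) = 2.14048 bits, so
I(X;Y) = 1.40998 + 0.89262 - 2.14048 = 0.1621 bits ✓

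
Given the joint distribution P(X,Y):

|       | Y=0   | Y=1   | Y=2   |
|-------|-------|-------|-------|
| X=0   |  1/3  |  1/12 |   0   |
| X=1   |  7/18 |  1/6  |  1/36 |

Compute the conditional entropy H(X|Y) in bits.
0.9487 bits

H(X|Y) = H(X,Y) - H(Y)

H(X,Y) = -Σ_{x,y} P(x,y) log₂ P(x,y). Per-cell terms -P(x,y)·log₂P(x,y):
  X=0: 0.52832, 0.29875, 0.00000
  X=1: 0.52989, 0.43083, 0.14361
  (cells with P = 0 contribute 0)
Sum of the 6 terms: H(X,Y) = 1.9314 bits

Marginal of Y (column sums):
  P(Y=0) = 1/3 + 7/18 = 13/18
  P(Y=1) = 1/12 + 1/6 = 1/4
  P(Y=2) = 0 + 1/36 = 1/36
H(Y) = -[(13/18)·log₂(13/18) + (1/4)·log₂(1/4) + (1/36)·log₂(1/36)]
  = 0.33907 + 0.50000 + 0.14361 = 0.9827 bits

H(X|Y) = H(X,Y) - H(Y) = 1.9314 - 0.9827 = 0.9487 bits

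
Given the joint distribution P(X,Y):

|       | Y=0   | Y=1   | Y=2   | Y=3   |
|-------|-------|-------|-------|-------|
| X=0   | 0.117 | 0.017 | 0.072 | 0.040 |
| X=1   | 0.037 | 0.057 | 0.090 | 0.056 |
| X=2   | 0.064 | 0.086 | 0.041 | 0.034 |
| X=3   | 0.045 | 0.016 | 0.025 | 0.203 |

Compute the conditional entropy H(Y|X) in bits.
1.6944 bits

H(Y|X) = H(X,Y) - H(X)

H(X,Y) = -Σ_{x,y} P(x,y) log₂ P(x,y). Per-cell terms -P(x,y)·log₂P(x,y):
  X=0: 0.3621641, 0.0999315, 0.2733019, 0.1857542
  X=1: 0.1759842, 0.2355750, 0.3126538, 0.2328720
  X=2: 0.2538102, 0.3043987, 0.1889375, 0.1658629
  X=3: 0.2013269, 0.0954525, 0.1330482, 0.4669910
Sum of the 16 terms: H(X,Y) = 3.688065 bits

Marginal of X (row sums):
  P(X=0) = 0.117 + 0.017 + 0.072 + 0.040 = 0.246
  P(X=1) = 0.037 + 0.057 + 0.090 + 0.056 = 0.240
  P(X=2) = 0.064 + 0.086 + 0.041 + 0.034 = 0.225
  P(X=3) = 0.045 + 0.016 + 0.025 + 0.203 = 0.289
H(X) = -[0.246·log₂(0.246) + 0.240·log₂(0.240) + 0.225·log₂(0.225) + 0.289·log₂(0.289)]
  = 0.4977244 + 0.4941345 + 0.4842007 + 0.5175581 = 1.993618 bits

H(Y|X) = H(X,Y) - H(X) = 3.688065 - 1.993618 = 1.6944 bits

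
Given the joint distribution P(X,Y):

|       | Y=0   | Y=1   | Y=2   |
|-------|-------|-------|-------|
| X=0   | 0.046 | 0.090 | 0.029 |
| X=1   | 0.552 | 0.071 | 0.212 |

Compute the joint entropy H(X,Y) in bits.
1.8837 bits

H(X,Y) = -Σ_{x,y} P(x,y) log₂ P(x,y). Per-cell terms -P(x,y)·log₂P(x,y):
  X=0: 0.20434, 0.31265, 0.14813
  X=1: 0.47321, 0.27094, 0.47443
Sum of the 6 terms: H(X,Y) = 1.8837 bits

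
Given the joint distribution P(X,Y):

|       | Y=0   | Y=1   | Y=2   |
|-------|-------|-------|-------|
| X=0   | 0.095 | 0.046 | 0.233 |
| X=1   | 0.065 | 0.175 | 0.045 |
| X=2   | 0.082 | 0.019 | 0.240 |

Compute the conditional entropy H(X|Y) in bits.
1.3319 bits

H(X|Y) = H(X,Y) - H(Y)

H(X,Y) = -Σ_{x,y} P(x,y) log₂ P(x,y). Per-cell terms -P(x,y)·log₂P(x,y):
  X=0: 0.3226132, 0.2043422, 0.4896724
  X=1: 0.2563221, 0.4400503, 0.2013269
  X=2: 0.2958750, 0.1086393, 0.4941345
Sum of the 9 terms: H(X,Y) = 2.812976 bits

Marginal of Y (column sums):
  P(Y=0) = 0.095 + 0.065 + 0.082 = 0.242
  P(Y=1) = 0.046 + 0.175 + 0.019 = 0.240
  P(Y=2) = 0.233 + 0.045 + 0.240 = 0.518
H(Y) = -[0.242·log₂(0.242) + 0.240·log₂(0.240) + 0.518·log₂(0.518)]
  = 0.4953549 + 0.4941345 + 0.4915696 = 1.481059 bits

H(X|Y) = H(X,Y) - H(Y) = 2.812976 - 1.481059 = 1.3319 bits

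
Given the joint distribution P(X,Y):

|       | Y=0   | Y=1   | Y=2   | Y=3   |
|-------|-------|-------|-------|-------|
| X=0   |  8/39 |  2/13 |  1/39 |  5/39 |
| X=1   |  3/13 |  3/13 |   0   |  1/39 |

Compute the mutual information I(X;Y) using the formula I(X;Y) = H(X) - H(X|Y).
0.0913 bits

I(X;Y) = H(X) - H(X|Y)

Marginal of X (row sums):
  P(X=0) = 8/39 + 2/13 + 1/39 + 5/39 = 20/39
  P(X=1) = 3/13 + 3/13 + 0 + 1/39 = 19/39
H(X) = -[(20/39)·log₂(20/39) + (19/39)·log₂(19/39)]
  = 0.49409 + 0.50544 = 0.99953 bits

Marginal of Y (column sums):
  P(Y=0) = 8/39 + 3/13 = 17/39
  P(Y=1) = 2/13 + 3/13 = 5/13
  P(Y=2) = 1/39 + 0 = 1/39
  P(Y=3) = 5/39 + 1/39 = 2/13
H(X|Y) = Σ_y P(y)·H(X|Y=y):
  Y=0: P(Y=0) = 17/39, P(X|Y=0) = (8/17, 9/17) → H(X|Y=0) = 0.99750
  Y=1: P(Y=1) = 5/13, P(X|Y=1) = (2/5, 3/5) → H(X|Y=1) = 0.97095
  Y=2: P(Y=2) = 1/39, P(X|Y=2) = (1, 0) → H(X|Y=2) = 0.00000
  Y=3: P(Y=3) = 2/13, P(X|Y=3) = (5/6, 1/6) → H(X|Y=3) = 0.65002
H(X|Y) = (17/39)·0.99750 + (5/13)·0.97095 + (1/39)·0.00000 + (2/13)·0.65002 = 0.90825 bits

I(X;Y) = H(X) - H(X|Y) = 0.99953 - 0.90825 = 0.0913 bits

Cross-check via I(X;Y) = H(X) + H(Y) - H(X,Y): computing H(Y) from the column sums and H(X,Y) from the 8 cells in the same way gives H(Y) = 1.60335 bits and H(X,Y) = 2.51161 bits, so
I(X;Y) = 0.99953 + 1.60335 - 2.51161 = 0.0913 bits ✓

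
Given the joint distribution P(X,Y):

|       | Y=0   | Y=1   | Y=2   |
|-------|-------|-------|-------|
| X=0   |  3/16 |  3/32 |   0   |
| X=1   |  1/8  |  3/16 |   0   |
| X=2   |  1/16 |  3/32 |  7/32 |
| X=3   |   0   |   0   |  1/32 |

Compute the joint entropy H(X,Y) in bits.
2.8068 bits

H(X,Y) = -Σ_{x,y} P(x,y) log₂ P(x,y). Per-cell terms -P(x,y)·log₂P(x,y):
  X=0: 0.4528, 0.3202, 0.0000
  X=1: 0.3750, 0.4528, 0.0000
  X=2: 0.2500, 0.3202, 0.4796
  X=3: 0.0000, 0.0000, 0.1562
  (cells with P = 0 contribute 0)
Sum of the 12 terms: H(X,Y) = 2.8068 bits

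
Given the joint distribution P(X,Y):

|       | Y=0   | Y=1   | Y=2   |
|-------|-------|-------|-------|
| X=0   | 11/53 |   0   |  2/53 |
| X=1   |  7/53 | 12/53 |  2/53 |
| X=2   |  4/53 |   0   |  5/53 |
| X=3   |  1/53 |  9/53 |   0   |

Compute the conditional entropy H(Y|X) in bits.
0.9289 bits

H(Y|X) = H(X,Y) - H(X)

H(X,Y) = -Σ_{x,y} P(x,y) log₂ P(x,y). Per-cell terms -P(x,y)·log₂P(x,y):
  X=0: 0.4708184, 0.0000000, 0.1784121
  X=1: 0.3857351, 0.4851980, 0.1784121
  X=2: 0.2813525, 0.0000000, 0.3213200
  X=3: 0.1080740, 0.4343766, 0.0000000
  (cells with P = 0 contribute 0)
Sum of the 12 terms: H(X,Y) = 2.843699 bits

Marginal of X (row sums):
  P(X=0) = 11/53 + 0 + 2/53 = 13/53
  P(X=1) = 7/53 + 12/53 + 2/53 = 21/53
  P(X=2) = 4/53 + 0 + 5/53 = 9/53
  P(X=3) = 1/53 + 9/53 + 0 = 10/53
H(X) = -[(13/53)·log₂(13/53) + (21/53)·log₂(21/53) + (9/53)·log₂(9/53) + (10/53)·log₂(10/53)]
  = 0.4973066 + 0.5292012 + 0.4343766 + 0.4539608 = 1.914845 bits

H(Y|X) = H(X,Y) - H(X) = 2.843699 - 1.914845 = 0.9289 bits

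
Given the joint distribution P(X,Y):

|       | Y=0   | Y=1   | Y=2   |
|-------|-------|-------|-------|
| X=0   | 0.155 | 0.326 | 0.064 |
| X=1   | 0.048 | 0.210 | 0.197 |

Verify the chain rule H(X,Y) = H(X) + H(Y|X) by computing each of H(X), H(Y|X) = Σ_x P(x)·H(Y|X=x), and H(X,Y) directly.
H(X) = 0.9941 bits, H(Y|X) = 1.3485 bits, H(X,Y) = 2.3427 bits

Marginal of X (row sums):
  P(X=0) = 0.155 + 0.326 + 0.064 = 0.545
  P(X=1) = 0.048 + 0.210 + 0.197 = 0.455
H(X) = -[0.545·log₂(0.545) + 0.455·log₂(0.455)]
  = 0.477241 + 0.516908 = 0.9941 bits

H(Y|X) = Σ_x P(x)·H(Y|X=x):
  X=0: P(X=0) = 0.545, P(Y|X=0) = (31/109, 326/545, 64/545) → H(Y|X=0) = 1.322251
  X=1: P(X=1) = 0.455, P(Y|X=1) = (48/455, 6/13, 197/455) → H(Y|X=1) = 1.380022
H(Y|X) = 0.545·1.322251 + 0.455·1.380022 = 1.3485 bits

H(X,Y) = -Σ_{x,y} P(x,y) log₂ P(x,y). Per-cell terms -P(x,y)·log₂P(x,y):
  X=0: 0.416897, 0.527160, 0.253810
  X=1: 0.210279, 0.472823, 0.461715
Sum of the 6 terms: H(X,Y) = 2.3427 bits

Chain rule check:
  H(X) + H(Y|X) = 0.9941 + 1.3485 = 2.3426 bits
  H(X,Y) = 2.3427 bits
✓ Chain rule verified (Δ = 0.0001 is 4-dp rounding noise: each of the three values was rounded independently).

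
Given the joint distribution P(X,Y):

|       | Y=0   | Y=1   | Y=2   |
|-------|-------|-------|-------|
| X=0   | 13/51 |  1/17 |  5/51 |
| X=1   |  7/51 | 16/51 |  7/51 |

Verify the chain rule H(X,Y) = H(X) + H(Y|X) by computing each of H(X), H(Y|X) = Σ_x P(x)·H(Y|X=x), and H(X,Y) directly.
H(X) = 0.9774 bits, H(Y|X) = 1.4053 bits, H(X,Y) = 2.3828 bits

Marginal of X (row sums):
  P(X=0) = 13/51 + 1/17 + 5/51 = 7/17
  P(X=1) = 7/51 + 16/51 + 7/51 = 10/17
H(X) = -[(7/17)·log₂(7/17) + (10/17)·log₂(10/17)]
  = 0.527103 + 0.450315 = 0.9774 bits

H(Y|X) = Σ_x P(x)·H(Y|X=x):
  X=0: P(X=0) = 7/17, P(Y|X=0) = (13/21, 1/7, 5/21) → H(Y|X=0) = 1.322306
  X=1: P(X=1) = 10/17, P(Y|X=1) = (7/30, 8/15, 7/30) → H(Y|X=1) = 1.463458
H(Y|X) = (7/17)·1.322306 + (10/17)·1.463458 = 1.4053 bits

H(X,Y) = -Σ_{x,y} P(x,y) log₂ P(x,y). Per-cell terms -P(x,y)·log₂P(x,y):
  X=0: 0.502663, 0.240439, 0.328480
  X=1: 0.393245, 0.524682, 0.393245
Sum of the 6 terms: H(X,Y) = 2.3828 bits

Chain rule check:
  H(X) + H(Y|X) = 0.9774 + 1.4053 = 2.3827 bits
  H(X,Y) = 2.3828 bits
✓ Chain rule verified (Δ = 0.0001 is 4-dp rounding noise: each of the three values was rounded independently).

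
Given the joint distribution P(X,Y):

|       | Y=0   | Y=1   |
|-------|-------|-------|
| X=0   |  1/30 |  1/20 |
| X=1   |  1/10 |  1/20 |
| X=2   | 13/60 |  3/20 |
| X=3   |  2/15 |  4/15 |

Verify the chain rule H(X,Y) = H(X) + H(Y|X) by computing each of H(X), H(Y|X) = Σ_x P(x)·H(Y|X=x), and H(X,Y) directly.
H(X) = 1.7688 bits, H(Y|X) = 0.9438 bits, H(X,Y) = 2.7126 bits

Marginal of X (row sums):
  P(X=0) = 1/30 + 1/20 = 1/12
  P(X=1) = 1/10 + 1/20 = 3/20
  P(X=2) = 13/60 + 3/20 = 11/30
  P(X=3) = 2/15 + 4/15 = 2/5
H(X) = -[(1/12)·log₂(1/12) + (3/20)·log₂(3/20) + (11/30)·log₂(11/30) + (2/5)·log₂(2/5)]
  = 0.298747 + 0.410545 + 0.530735 + 0.528771 = 1.7688 bits

H(Y|X) = Σ_x P(x)·H(Y|X=x):
  X=0: P(X=0) = 1/12, P(Y|X=0) = (2/5, 3/5) → H(Y|X=0) = 0.970951
  X=1: P(X=1) = 3/20, P(Y|X=1) = (2/3, 1/3) → H(Y|X=1) = 0.918296
  X=2: P(X=2) = 11/30, P(Y|X=2) = (13/22, 9/22) → H(Y|X=2) = 0.976021
  X=3: P(X=3) = 2/5, P(Y|X=3) = (1/3, 2/3) → H(Y|X=3) = 0.918296
H(Y|X) = (1/12)·0.970951 + (3/20)·0.918296 + (11/30)·0.976021 + (2/5)·0.918296 = 0.9438 bits

H(X,Y) = -Σ_{x,y} P(x,y) log₂ P(x,y). Per-cell terms -P(x,y)·log₂P(x,y):
  X=0: 0.163563, 0.216096
  X=1: 0.332193, 0.216096
  X=2: 0.478064, 0.410545
  X=3: 0.387585, 0.508504
Sum of the 8 terms: H(X,Y) = 2.7126 bits

Chain rule check:
  H(X) + H(Y|X) = 1.7688 + 0.9438 = 2.7126 bits
  H(X,Y) = 2.7126 bits
✓ Chain rule verified.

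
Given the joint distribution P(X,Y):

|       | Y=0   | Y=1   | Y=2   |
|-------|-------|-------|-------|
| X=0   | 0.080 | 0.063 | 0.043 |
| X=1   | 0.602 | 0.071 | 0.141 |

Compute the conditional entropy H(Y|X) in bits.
1.1552 bits

H(Y|X) = H(X,Y) - H(X)

H(X,Y) = -Σ_{x,y} P(x,y) log₂ P(x,y). Per-cell terms -P(x,y)·log₂P(x,y):
  X=0: 0.29151, 0.25128, 0.19520
  X=1: 0.44076, 0.27094, 0.39850
Sum of the 6 terms: H(X,Y) = 1.8482 bits

Marginal of X (row sums):
  P(X=0) = 0.080 + 0.063 + 0.043 = 0.186
  P(X=1) = 0.602 + 0.071 + 0.141 = 0.814
H(X) = -[0.186·log₂(0.186) + 0.814·log₂(0.814)]
  = 0.45135 + 0.24168 = 0.6930 bits

H(Y|X) = H(X,Y) - H(X) = 1.8482 - 0.6930 = 1.1552 bits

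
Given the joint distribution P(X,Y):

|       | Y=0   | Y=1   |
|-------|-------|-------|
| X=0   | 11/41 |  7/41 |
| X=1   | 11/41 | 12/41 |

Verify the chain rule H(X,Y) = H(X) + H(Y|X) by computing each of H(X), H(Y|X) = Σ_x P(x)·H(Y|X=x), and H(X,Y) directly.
H(X) = 0.9892 bits, H(Y|X) = 0.9835 bits, H(X,Y) = 1.9727 bits

Marginal of X (row sums):
  P(X=0) = 11/41 + 7/41 = 18/41
  P(X=1) = 11/41 + 12/41 = 23/41
H(X) = -[(18/41)·log₂(18/41) + (23/41)·log₂(23/41)]
  = 0.521397 + 0.467848 = 0.9892 bits

H(Y|X) = Σ_x P(x)·H(Y|X=x):
  X=0: P(X=0) = 18/41, P(Y|X=0) = (11/18, 7/18) → H(Y|X=0) = 0.964079
  X=1: P(X=1) = 23/41, P(Y|X=1) = (11/23, 12/23) → H(Y|X=1) = 0.998636
H(Y|X) = (18/41)·0.964079 + (23/41)·0.998636 = 0.9835 bits

H(X,Y) = -Σ_{x,y} P(x,y) log₂ P(x,y). Per-cell terms -P(x,y)·log₂P(x,y):
  X=0: 0.509252, 0.435400
  X=1: 0.509252, 0.518807
Sum of the 4 terms: H(X,Y) = 1.9727 bits

Chain rule check:
  H(X) + H(Y|X) = 0.9892 + 0.9835 = 1.9727 bits
  H(X,Y) = 1.9727 bits
✓ Chain rule verified.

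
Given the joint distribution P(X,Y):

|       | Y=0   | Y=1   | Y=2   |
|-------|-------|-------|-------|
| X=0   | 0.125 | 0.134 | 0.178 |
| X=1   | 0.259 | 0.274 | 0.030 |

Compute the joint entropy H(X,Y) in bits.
2.3751 bits

H(X,Y) = -Σ_{x,y} P(x,y) log₂ P(x,y). Per-cell terms -P(x,y)·log₂P(x,y):
  X=0: 0.37500, 0.38856, 0.44323
  X=1: 0.50478, 0.51176, 0.15177
Sum of the 6 terms: H(X,Y) = 2.3751 bits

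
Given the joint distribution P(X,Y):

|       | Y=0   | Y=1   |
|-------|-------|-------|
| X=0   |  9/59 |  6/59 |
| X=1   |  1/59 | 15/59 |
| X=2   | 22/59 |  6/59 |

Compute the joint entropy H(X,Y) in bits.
2.2172 bits

H(X,Y) = -Σ_{x,y} P(x,y) log₂ P(x,y). Per-cell terms -P(x,y)·log₂P(x,y):
  X=0: 0.41380, 0.33536
  X=1: 0.09971, 0.50231
  X=2: 0.53069, 0.33536
Sum of the 6 terms: H(X,Y) = 2.2172 bits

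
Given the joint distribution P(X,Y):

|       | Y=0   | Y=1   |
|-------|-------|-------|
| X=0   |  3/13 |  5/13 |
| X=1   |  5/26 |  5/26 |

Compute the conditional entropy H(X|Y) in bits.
0.9503 bits

H(X|Y) = H(X,Y) - H(Y)

H(X,Y) = -Σ_{x,y} P(x,y) log₂ P(x,y). Per-cell terms -P(x,y)·log₂P(x,y):
  X=0: 0.48819, 0.53020
  X=1: 0.45741, 0.45741
Sum of the 4 terms: H(X,Y) = 1.9332 bits

Marginal of Y (column sums):
  P(Y=0) = 3/13 + 5/26 = 11/26
  P(Y=1) = 5/13 + 5/26 = 15/26
H(Y) = -[(11/26)·log₂(11/26) + (15/26)·log₂(15/26)]
  = 0.52504 + 0.45782 = 0.9829 bits

H(X|Y) = H(X,Y) - H(Y) = 1.9332 - 0.9829 = 0.9503 bits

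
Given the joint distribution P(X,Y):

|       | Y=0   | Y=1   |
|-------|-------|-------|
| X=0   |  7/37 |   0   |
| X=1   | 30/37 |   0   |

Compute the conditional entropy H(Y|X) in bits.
0.0000 bits

H(Y|X) = H(X,Y) - H(X)

H(X,Y) = -Σ_{x,y} P(x,y) log₂ P(x,y). Per-cell terms -P(x,y)·log₂P(x,y):
  X=0: 0.4545, 0.0000
  X=1: 0.2453, 0.0000
  (cells with P = 0 contribute 0)
Sum of the 4 terms: H(X,Y) = 0.6998 bits

Marginal of X (row sums):
  P(X=0) = 7/37 + 0 = 7/37
  P(X=1) = 30/37 + 0 = 30/37
H(X) = -[(7/37)·log₂(7/37) + (30/37)·log₂(30/37)]
  = 0.4545 + 0.2453 = 0.6998 bits

H(Y|X) = H(X,Y) - H(X) = 0.6998 - 0.6998 = 0.0000 bits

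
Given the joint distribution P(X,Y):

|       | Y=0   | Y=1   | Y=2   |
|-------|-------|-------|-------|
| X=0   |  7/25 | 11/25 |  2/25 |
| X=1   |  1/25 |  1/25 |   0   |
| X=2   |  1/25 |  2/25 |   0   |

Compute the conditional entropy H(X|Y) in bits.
0.8851 bits

H(X|Y) = H(X,Y) - H(Y)

H(X,Y) = -Σ_{x,y} P(x,y) log₂ P(x,y). Per-cell terms -P(x,y)·log₂P(x,y):
  X=0: 0.5142204, 0.5211468, 0.2915085
  X=1: 0.1857542, 0.1857542, 0.0000000
  X=2: 0.1857542, 0.2915085, 0.0000000
  (cells with P = 0 contribute 0)
Sum of the 9 terms: H(X,Y) = 2.175647 bits

Marginal of Y (column sums):
  P(Y=0) = 7/25 + 1/25 + 1/25 = 9/25
  P(Y=1) = 11/25 + 1/25 + 2/25 = 14/25
  P(Y=2) = 2/25 + 0 + 0 = 2/25
H(Y) = -[(9/25)·log₂(9/25) + (14/25)·log₂(14/25) + (2/25)·log₂(2/25)]
  = 0.5306152 + 0.4684407 + 0.2915085 = 1.290564 bits

H(X|Y) = H(X,Y) - H(Y) = 2.175647 - 1.290564 = 0.8851 bits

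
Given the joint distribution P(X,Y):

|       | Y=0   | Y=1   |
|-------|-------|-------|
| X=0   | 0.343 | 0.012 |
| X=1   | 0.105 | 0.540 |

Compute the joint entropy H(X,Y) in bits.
1.4275 bits

H(X,Y) = -Σ_{x,y} P(x,y) log₂ P(x,y). Per-cell terms -P(x,y)·log₂P(x,y):
  X=0: 0.5295, 0.0766
  X=1: 0.3414, 0.4800
Sum of the 4 terms: H(X,Y) = 1.4275 bits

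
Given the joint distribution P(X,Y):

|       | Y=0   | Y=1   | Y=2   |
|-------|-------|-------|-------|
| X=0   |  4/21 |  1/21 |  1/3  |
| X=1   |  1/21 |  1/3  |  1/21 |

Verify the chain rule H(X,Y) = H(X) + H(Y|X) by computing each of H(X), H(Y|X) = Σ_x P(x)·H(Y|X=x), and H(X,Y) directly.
H(X) = 0.9852 bits, H(Y|X) = 1.1546 bits, H(X,Y) = 2.1398 bits

Marginal of X (row sums):
  P(X=0) = 4/21 + 1/21 + 1/3 = 4/7
  P(X=1) = 1/21 + 1/3 + 1/21 = 3/7
H(X) = -[(4/7)·log₂(4/7) + (3/7)·log₂(3/7)]
  = 0.46135 + 0.52388 = 0.9852 bits

H(Y|X) = Σ_x P(x)·H(Y|X=x):
  X=0: P(X=0) = 4/7, P(Y|X=0) = (1/3, 1/12, 7/12) → H(Y|X=0) = 1.28067
  X=1: P(X=1) = 3/7, P(Y|X=1) = (1/9, 7/9, 1/9) → H(Y|X=1) = 0.98643
H(Y|X) = (4/7)·1.28067 + (3/7)·0.98643 = 1.1546 bits

H(X,Y) = -Σ_{x,y} P(x,y) log₂ P(x,y). Per-cell terms -P(x,y)·log₂P(x,y):
  X=0: 0.45568, 0.20916, 0.52832
  X=1: 0.20916, 0.52832, 0.20916
Sum of the 6 terms: H(X,Y) = 2.1398 bits

Chain rule check:
  H(X) + H(Y|X) = 0.9852 + 1.1546 = 2.1398 bits
  H(X,Y) = 2.1398 bits
✓ Chain rule verified.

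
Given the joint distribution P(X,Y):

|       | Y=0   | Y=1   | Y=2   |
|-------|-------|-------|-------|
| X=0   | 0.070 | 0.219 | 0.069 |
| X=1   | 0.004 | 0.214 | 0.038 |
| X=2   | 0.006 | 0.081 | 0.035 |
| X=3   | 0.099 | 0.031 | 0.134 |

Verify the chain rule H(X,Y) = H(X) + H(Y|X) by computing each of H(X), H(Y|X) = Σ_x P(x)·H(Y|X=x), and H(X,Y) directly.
H(X) = 1.9113 bits, H(Y|X) = 1.1719 bits, H(X,Y) = 3.0832 bits

Marginal of X (row sums):
  P(X=0) = 0.070 + 0.219 + 0.069 = 0.358
  P(X=1) = 0.004 + 0.214 + 0.038 = 0.256
  P(X=2) = 0.006 + 0.081 + 0.035 = 0.122
  P(X=3) = 0.099 + 0.031 + 0.134 = 0.264
H(X) = -[0.358·log₂(0.358) + 0.256·log₂(0.256) + 0.122·log₂(0.122) + 0.264·log₂(0.264)]
  = 0.53054 + 0.50324 + 0.37028 + 0.50725 = 1.9113 bits

H(Y|X) = Σ_x P(x)·H(Y|X=x):
  X=0: P(X=0) = 0.358, P(Y|X=0) = (35/179, 219/358, 69/358) → H(Y|X=0) = 1.35193
  X=1: P(X=1) = 0.256, P(Y|X=1) = (1/64, 107/128, 19/128) → H(Y|X=1) = 0.71838
  X=2: P(X=2) = 0.122, P(Y|X=2) = (3/61, 81/122, 35/122) → H(Y|X=2) = 1.12285
  X=3: P(X=3) = 0.264, P(Y|X=3) = (3/8, 31/264, 67/132) → H(Y|X=3) = 1.39007
H(Y|X) = 0.358·1.35193 + 0.256·0.71838 + 0.122·1.12285 + 0.264·1.39007 = 1.1719 bits

H(X,Y) = -Σ_{x,y} P(x,y) log₂ P(x,y). Per-cell terms -P(x,y)·log₂P(x,y):
  X=0: 0.26856, 0.47983, 0.26615
  X=1: 0.03186, 0.47600, 0.17928
  X=2: 0.04428, 0.29370, 0.16928
  X=3: 0.33031, 0.15536, 0.38856
Sum of the 12 terms: H(X,Y) = 3.0832 bits

Chain rule check:
  H(X) + H(Y|X) = 1.9113 + 1.1719 = 3.0832 bits
  H(X,Y) = 3.0832 bits
✓ Chain rule verified.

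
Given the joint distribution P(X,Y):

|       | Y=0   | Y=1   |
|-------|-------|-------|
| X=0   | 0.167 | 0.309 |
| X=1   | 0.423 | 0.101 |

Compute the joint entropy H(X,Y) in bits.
1.8139 bits

H(X,Y) = -Σ_{x,y} P(x,y) log₂ P(x,y). Per-cell terms -P(x,y)·log₂P(x,y):
  X=0: 0.4312, 0.5235
  X=1: 0.5251, 0.3341
Sum of the 4 terms: H(X,Y) = 1.8139 bits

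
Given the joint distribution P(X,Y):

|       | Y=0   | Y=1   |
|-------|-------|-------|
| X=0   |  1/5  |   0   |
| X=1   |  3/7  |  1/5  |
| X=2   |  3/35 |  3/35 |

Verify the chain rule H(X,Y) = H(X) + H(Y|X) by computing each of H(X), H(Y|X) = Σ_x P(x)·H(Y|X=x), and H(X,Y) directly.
H(X) = 1.3216 bits, H(Y|X) = 0.7386 bits, H(X,Y) = 2.0603 bits

Marginal of X (row sums):
  P(X=0) = 1/5 + 0 = 1/5
  P(X=1) = 3/7 + 1/5 = 22/35
  P(X=2) = 3/35 + 3/35 = 6/35
H(X) = -[(1/5)·log₂(1/5) + (22/35)·log₂(22/35) + (6/35)·log₂(6/35)]
  = 0.46439 + 0.42105 + 0.43617 = 1.3216 bits

H(Y|X) = Σ_x P(x)·H(Y|X=x):
  X=0: P(X=0) = 1/5, P(Y|X=0) = (1, 0) → H(Y|X=0) = 0.00000
  X=1: P(X=1) = 22/35, P(Y|X=1) = (15/22, 7/22) → H(Y|X=1) = 0.90239
  X=2: P(X=2) = 6/35, P(Y|X=2) = (1/2, 1/2) → H(Y|X=2) = 1.00000
H(Y|X) = (1/5)·0.00000 + (22/35)·0.90239 + (6/35)·1.00000 = 0.7386 bits

H(X,Y) = -Σ_{x,y} P(x,y) log₂ P(x,y). Per-cell terms -P(x,y)·log₂P(x,y):
  X=0: 0.46439, 0.00000
  X=1: 0.52388, 0.46439
  X=2: 0.30380, 0.30380
  (cells with P = 0 contribute 0)
Sum of the 6 terms: H(X,Y) = 2.0603 bits

Chain rule check:
  H(X) + H(Y|X) = 1.3216 + 0.7386 = 2.0602 bits
  H(X,Y) = 2.0603 bits
✓ Chain rule verified (Δ = 0.0001 is 4-dp rounding noise: each of the three values was rounded independently).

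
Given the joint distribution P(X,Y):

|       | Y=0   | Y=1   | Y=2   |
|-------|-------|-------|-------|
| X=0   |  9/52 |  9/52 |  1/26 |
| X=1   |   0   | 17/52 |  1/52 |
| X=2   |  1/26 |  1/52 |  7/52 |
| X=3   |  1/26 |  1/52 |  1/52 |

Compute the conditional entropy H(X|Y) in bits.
1.3186 bits

H(X|Y) = H(X,Y) - H(Y)

H(X,Y) = -Σ_{x,y} P(x,y) log₂ P(x,y). Per-cell terms -P(x,y)·log₂P(x,y):
  X=0: 0.4380, 0.4380, 0.1808
  X=1: 0.0000, 0.5273, 0.1096
  X=2: 0.1808, 0.1096, 0.3895
  X=3: 0.1808, 0.1096, 0.1096
  (cells with P = 0 contribute 0)
Sum of the 12 terms: H(X,Y) = 2.7736 bits

Marginal of Y (column sums):
  P(Y=0) = 9/52 + 0 + 1/26 + 1/26 = 1/4
  P(Y=1) = 9/52 + 17/52 + 1/52 + 1/52 = 7/13
  P(Y=2) = 1/26 + 1/52 + 7/52 + 1/52 = 11/52
H(Y) = -[(1/4)·log₂(1/4) + (7/13)·log₂(7/13) + (11/52)·log₂(11/52)]
  = 0.5000 + 0.4809 + 0.4741 = 1.4550 bits

H(X|Y) = H(X,Y) - H(Y) = 2.7736 - 1.4550 = 1.3186 bits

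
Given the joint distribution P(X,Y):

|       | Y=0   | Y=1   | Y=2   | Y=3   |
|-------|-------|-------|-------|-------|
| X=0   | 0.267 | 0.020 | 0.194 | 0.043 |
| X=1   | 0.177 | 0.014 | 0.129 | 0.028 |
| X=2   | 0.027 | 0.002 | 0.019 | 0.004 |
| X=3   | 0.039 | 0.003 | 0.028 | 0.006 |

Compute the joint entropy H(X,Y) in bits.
3.0252 bits

H(X,Y) = -Σ_{x,y} P(x,y) log₂ P(x,y). Per-cell terms -P(x,y)·log₂P(x,y):
  X=0: 0.50866, 0.11288, 0.45898, 0.19520
  X=1: 0.44218, 0.08622, 0.38114, 0.14444
  X=2: 0.14069, 0.01793, 0.10864, 0.03186
  X=3: 0.18253, 0.02514, 0.14444, 0.04428
Sum of the 16 terms: H(X,Y) = 3.0252 bits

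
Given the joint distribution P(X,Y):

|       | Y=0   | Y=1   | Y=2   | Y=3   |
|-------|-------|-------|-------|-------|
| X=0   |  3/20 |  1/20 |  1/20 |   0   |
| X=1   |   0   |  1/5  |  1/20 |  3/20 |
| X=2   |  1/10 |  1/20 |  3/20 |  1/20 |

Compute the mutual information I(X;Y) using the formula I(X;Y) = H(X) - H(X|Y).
0.4357 bits

I(X;Y) = H(X) - H(X|Y)

Marginal of X (row sums):
  P(X=0) = 3/20 + 1/20 + 1/20 + 0 = 1/4
  P(X=1) = 0 + 1/5 + 1/20 + 3/20 = 2/5
  P(X=2) = 1/10 + 1/20 + 3/20 + 1/20 = 7/20
H(X) = -[(1/4)·log₂(1/4) + (2/5)·log₂(2/5) + (7/20)·log₂(7/20)]
  = 0.5000 + 0.5288 + 0.5301 = 1.5589 bits

Marginal of Y (column sums):
  P(Y=0) = 3/20 + 0 + 1/10 = 1/4
  P(Y=1) = 1/20 + 1/5 + 1/20 = 3/10
  P(Y=2) = 1/20 + 1/20 + 3/20 = 1/4
  P(Y=3) = 0 + 3/20 + 1/20 = 1/5
H(X|Y) = Σ_y P(y)·H(X|Y=y):
  Y=0: P(Y=0) = 1/4, P(X|Y=0) = (3/5, 0, 2/5) → H(X|Y=0) = 0.9710
  Y=1: P(Y=1) = 3/10, P(X|Y=1) = (1/6, 2/3, 1/6) → H(X|Y=1) = 1.2516
  Y=2: P(Y=2) = 1/4, P(X|Y=2) = (1/5, 1/5, 3/5) → H(X|Y=2) = 1.3710
  Y=3: P(Y=3) = 1/5, P(X|Y=3) = (0, 3/4, 1/4) → H(X|Y=3) = 0.8113
H(X|Y) = (1/4)·0.9710 + (3/10)·1.2516 + (1/4)·1.3710 + (1/5)·0.8113 = 1.1232 bits

I(X;Y) = H(X) - H(X|Y) = 1.5589 - 1.1232 = 0.4357 bits

Cross-check via I(X;Y) = H(X) + H(Y) - H(X,Y): computing H(Y) from the column sums and H(X,Y) from the 12 cells in the same way gives H(Y) = 1.9855 bits and H(X,Y) = 3.1087 bits, so
I(X;Y) = 1.5589 + 1.9855 - 3.1087 = 0.4357 bits ✓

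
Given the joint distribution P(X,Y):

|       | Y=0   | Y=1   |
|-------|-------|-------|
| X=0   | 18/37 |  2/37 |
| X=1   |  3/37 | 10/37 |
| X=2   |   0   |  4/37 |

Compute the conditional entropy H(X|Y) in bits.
0.8975 bits

H(X|Y) = H(X,Y) - H(Y)

H(X,Y) = -Σ_{x,y} P(x,y) log₂ P(x,y). Per-cell terms -P(x,y)·log₂P(x,y):
  X=0: 0.5057165, 0.2275380
  X=1: 0.2938776, 0.5101420
  X=2: 0.0000000, 0.3469679
  (cells with P = 0 contribute 0)
Sum of the 6 terms: H(X,Y) = 1.884242 bits

Marginal of Y (column sums):
  P(Y=0) = 18/37 + 3/37 + 0 = 21/37
  P(Y=1) = 2/37 + 10/37 + 4/37 = 16/37
H(Y) = -[(21/37)·log₂(21/37) + (16/37)·log₂(16/37)]
  = 0.4637799 + 0.5230069 = 0.986787 bits

H(X|Y) = H(X,Y) - H(Y) = 1.884242 - 0.986787 = 0.8975 bits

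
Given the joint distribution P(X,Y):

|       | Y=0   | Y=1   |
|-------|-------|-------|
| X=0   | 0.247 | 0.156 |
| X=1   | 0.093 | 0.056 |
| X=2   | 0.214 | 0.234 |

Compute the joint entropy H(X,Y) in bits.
2.4343 bits

H(X,Y) = -Σ_{x,y} P(x,y) log₂ P(x,y). Per-cell terms -P(x,y)·log₂P(x,y):
  X=0: 0.4983, 0.4181
  X=1: 0.3187, 0.2329
  X=2: 0.4760, 0.4903
Sum of the 6 terms: H(X,Y) = 2.4343 bits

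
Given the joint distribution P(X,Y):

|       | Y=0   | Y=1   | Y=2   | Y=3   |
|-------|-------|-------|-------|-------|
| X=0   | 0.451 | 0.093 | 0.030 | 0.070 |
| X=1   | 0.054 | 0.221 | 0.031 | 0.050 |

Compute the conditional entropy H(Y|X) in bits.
1.3980 bits

H(Y|X) = H(X,Y) - H(X)

H(X,Y) = -Σ_{x,y} P(x,y) log₂ P(x,y). Per-cell terms -P(x,y)·log₂P(x,y):
  X=0: 0.51811, 0.31868, 0.15177, 0.26856
  X=1: 0.22739, 0.48131, 0.15536, 0.21610
Sum of the 8 terms: H(X,Y) = 2.3373 bits

Marginal of X (row sums):
  P(X=0) = 0.451 + 0.093 + 0.030 + 0.070 = 0.644
  P(X=1) = 0.054 + 0.221 + 0.031 + 0.050 = 0.356
H(X) = -[0.644·log₂(0.644) + 0.356·log₂(0.356)]
  = 0.40885 + 0.53046 = 0.9393 bits

H(Y|X) = H(X,Y) - H(X) = 2.3373 - 0.9393 = 1.3980 bits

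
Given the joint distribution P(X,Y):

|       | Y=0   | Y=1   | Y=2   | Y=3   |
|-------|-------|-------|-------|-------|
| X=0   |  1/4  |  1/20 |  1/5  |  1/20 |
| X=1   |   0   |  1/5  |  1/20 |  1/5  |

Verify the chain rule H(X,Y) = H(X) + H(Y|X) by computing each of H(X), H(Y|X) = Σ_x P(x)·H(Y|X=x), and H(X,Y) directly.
H(X) = 0.9928 bits, H(Y|X) = 1.5487 bits, H(X,Y) = 2.5414 bits

Marginal of X (row sums):
  P(X=0) = 1/4 + 1/20 + 1/5 + 1/20 = 11/20
  P(X=1) = 0 + 1/5 + 1/20 + 1/5 = 9/20
H(X) = -[(11/20)·log₂(11/20) + (9/20)·log₂(9/20)]
  = 0.474373 + 0.518401 = 0.9928 bits

H(Y|X) = Σ_x P(x)·H(Y|X=x):
  X=0: P(X=0) = 11/20, P(Y|X=0) = (5/11, 1/11, 4/11, 1/11) → H(Y|X=0) = 1.676737
  X=1: P(X=1) = 9/20, P(Y|X=1) = (0, 4/9, 1/9, 4/9) → H(Y|X=1) = 1.392147
H(Y|X) = (11/20)·1.676737 + (9/20)·1.392147 = 1.5487 bits

H(X,Y) = -Σ_{x,y} P(x,y) log₂ P(x,y). Per-cell terms -P(x,y)·log₂P(x,y):
  X=0: 0.500000, 0.216096, 0.464386, 0.216096
  X=1: 0.000000, 0.464386, 0.216096, 0.464386
  (cells with P = 0 contribute 0)
Sum of the 8 terms: H(X,Y) = 2.5414 bits

Chain rule check:
  H(X) + H(Y|X) = 0.9928 + 1.5487 = 2.5415 bits
  H(X,Y) = 2.5414 bits
✓ Chain rule verified (Δ = 0.0001 is 4-dp rounding noise: each of the three values was rounded independently).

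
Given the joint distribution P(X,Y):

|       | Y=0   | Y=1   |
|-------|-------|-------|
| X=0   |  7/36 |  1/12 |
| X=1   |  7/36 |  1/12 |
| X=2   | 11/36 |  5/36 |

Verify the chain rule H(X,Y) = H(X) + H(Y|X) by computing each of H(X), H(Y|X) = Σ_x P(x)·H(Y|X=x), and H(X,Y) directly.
H(X) = 1.5466 bits, H(Y|X) = 0.8878 bits, H(X,Y) = 2.4345 bits

Marginal of X (row sums):
  P(X=0) = 7/36 + 1/12 = 5/18
  P(X=1) = 7/36 + 1/12 = 5/18
  P(X=2) = 11/36 + 5/36 = 4/9
H(X) = -[(5/18)·log₂(5/18) + (5/18)·log₂(5/18) + (4/9)·log₂(4/9)]
  = 0.5133 + 0.5133 + 0.5200 = 1.5466 bits

H(Y|X) = Σ_x P(x)·H(Y|X=x):
  X=0: P(X=0) = 5/18, P(Y|X=0) = (7/10, 3/10) → H(Y|X=0) = 0.8813
  X=1: P(X=1) = 5/18, P(Y|X=1) = (7/10, 3/10) → H(Y|X=1) = 0.8813
  X=2: P(X=2) = 4/9, P(Y|X=2) = (11/16, 5/16) → H(Y|X=2) = 0.8960
H(Y|X) = (5/18)·0.8813 + (5/18)·0.8813 + (4/9)·0.8960 = 0.8878 bits

H(X,Y) = -Σ_{x,y} P(x,y) log₂ P(x,y). Per-cell terms -P(x,y)·log₂P(x,y):
  X=0: 0.4594, 0.2987
  X=1: 0.4594, 0.2987
  X=2: 0.5227, 0.3956
Sum of the 6 terms: H(X,Y) = 2.4345 bits

Chain rule check:
  H(X) + H(Y|X) = 1.5466 + 0.8878 = 2.4344 bits
  H(X,Y) = 2.4345 bits
✓ Chain rule verified (Δ = 0.0001 is 4-dp rounding noise: each of the three values was rounded independently).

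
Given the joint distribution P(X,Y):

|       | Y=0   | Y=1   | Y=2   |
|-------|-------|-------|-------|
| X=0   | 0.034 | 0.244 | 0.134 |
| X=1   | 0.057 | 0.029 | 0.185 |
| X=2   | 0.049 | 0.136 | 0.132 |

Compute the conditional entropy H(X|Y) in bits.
1.4326 bits

H(X|Y) = H(X,Y) - H(Y)

H(X,Y) = -Σ_{x,y} P(x,y) log₂ P(x,y). Per-cell terms -P(x,y)·log₂P(x,y):
  X=0: 0.165863, 0.496551, 0.388559
  X=1: 0.235575, 0.148126, 0.450365
  X=2: 0.213203, 0.391452, 0.385624
Sum of the 9 terms: H(X,Y) = 2.87532 bits

Marginal of Y (column sums):
  P(Y=0) = 0.034 + 0.057 + 0.049 = 0.140
  P(Y=1) = 0.244 + 0.029 + 0.136 = 0.409
  P(Y=2) = 0.134 + 0.185 + 0.132 = 0.451
H(Y) = -[0.140·log₂(0.140) + 0.409·log₂(0.409) + 0.451·log₂(0.451)]
  = 0.397110 + 0.527539 + 0.518109 = 1.44276 bits

H(X|Y) = H(X,Y) - H(Y) = 2.87532 - 1.44276 = 1.4326 bits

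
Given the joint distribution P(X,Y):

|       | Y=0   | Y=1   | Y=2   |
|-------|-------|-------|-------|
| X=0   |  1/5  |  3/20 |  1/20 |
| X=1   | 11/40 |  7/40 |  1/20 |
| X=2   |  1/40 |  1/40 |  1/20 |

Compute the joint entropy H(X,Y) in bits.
2.7416 bits

H(X,Y) = -Σ_{x,y} P(x,y) log₂ P(x,y). Per-cell terms -P(x,y)·log₂P(x,y):
  X=0: 0.46439, 0.41054, 0.21610
  X=1: 0.51219, 0.44005, 0.21610
  X=2: 0.13305, 0.13305, 0.21610
Sum of the 9 terms: H(X,Y) = 2.7416 bits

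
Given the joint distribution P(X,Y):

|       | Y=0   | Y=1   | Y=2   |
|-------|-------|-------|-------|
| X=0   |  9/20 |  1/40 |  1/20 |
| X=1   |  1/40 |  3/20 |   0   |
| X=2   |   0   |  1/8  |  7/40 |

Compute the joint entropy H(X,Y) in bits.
2.2262 bits

H(X,Y) = -Σ_{x,y} P(x,y) log₂ P(x,y). Per-cell terms -P(x,y)·log₂P(x,y):
  X=0: 0.51840, 0.13305, 0.21610
  X=1: 0.13305, 0.41054, 0.00000
  X=2: 0.00000, 0.37500, 0.44005
  (cells with P = 0 contribute 0)
Sum of the 9 terms: H(X,Y) = 2.2262 bits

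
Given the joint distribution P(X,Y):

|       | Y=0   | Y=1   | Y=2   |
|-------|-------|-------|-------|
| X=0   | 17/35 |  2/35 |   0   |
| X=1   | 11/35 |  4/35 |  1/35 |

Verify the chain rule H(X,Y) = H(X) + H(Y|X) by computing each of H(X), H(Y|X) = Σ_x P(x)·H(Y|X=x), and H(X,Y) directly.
H(X) = 0.9947 bits, H(Y|X) = 0.7763 bits, H(X,Y) = 1.7710 bits

Marginal of X (row sums):
  P(X=0) = 17/35 + 2/35 + 0 = 19/35
  P(X=1) = 11/35 + 4/35 + 1/35 = 16/35
H(X) = -[(19/35)·log₂(19/35) + (16/35)·log₂(16/35)]
  = 0.4785 + 0.5162 = 0.9947 bits

H(Y|X) = Σ_x P(x)·H(Y|X=x):
  X=0: P(X=0) = 19/35, P(Y|X=0) = (17/19, 2/19, 0) → H(Y|X=0) = 0.4855
  X=1: P(X=1) = 16/35, P(Y|X=1) = (11/16, 1/4, 1/16) → H(Y|X=1) = 1.1216
H(Y|X) = (19/35)·0.4855 + (16/35)·1.1216 = 0.7763 bits

H(X,Y) = -Σ_{x,y} P(x,y) log₂ P(x,y). Per-cell terms -P(x,y)·log₂P(x,y):
  X=0: 0.5060, 0.2360, 0.0000
  X=1: 0.5248, 0.3576, 0.1466
  (cells with P = 0 contribute 0)
Sum of the 6 terms: H(X,Y) = 1.7710 bits

Chain rule check:
  H(X) + H(Y|X) = 0.9947 + 0.7763 = 1.7710 bits
  H(X,Y) = 1.7710 bits
✓ Chain rule verified.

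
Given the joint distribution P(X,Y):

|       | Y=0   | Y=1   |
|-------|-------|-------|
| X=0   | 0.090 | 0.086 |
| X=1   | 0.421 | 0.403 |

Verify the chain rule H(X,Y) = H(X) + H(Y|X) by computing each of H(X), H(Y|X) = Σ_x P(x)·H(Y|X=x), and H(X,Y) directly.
H(X) = 0.6712 bits, H(Y|X) = 0.9997 bits, H(X,Y) = 1.6709 bits

Marginal of X (row sums):
  P(X=0) = 0.090 + 0.086 = 0.176
  P(X=1) = 0.421 + 0.403 = 0.824
H(X) = -[0.176·log₂(0.176) + 0.824·log₂(0.824)]
  = 0.441118 + 0.230130 = 0.6712 bits

H(Y|X) = Σ_x P(x)·H(Y|X=x):
  X=0: P(X=0) = 0.176, P(Y|X=0) = (45/88, 43/88) → H(Y|X=0) = 0.999627
  X=1: P(X=1) = 0.824, P(Y|X=1) = (421/824, 403/824) → H(Y|X=1) = 0.999656
H(Y|X) = 0.176·0.999627 + 0.824·0.999656 = 0.9997 bits

H(X,Y) = -Σ_{x,y} P(x,y) log₂ P(x,y). Per-cell terms -P(x,y)·log₂P(x,y):
  X=0: 0.312654, 0.304399
  X=1: 0.525453, 0.528393
Sum of the 4 terms: H(X,Y) = 1.6709 bits

Chain rule check:
  H(X) + H(Y|X) = 0.6712 + 0.9997 = 1.6709 bits
  H(X,Y) = 1.6709 bits
✓ Chain rule verified.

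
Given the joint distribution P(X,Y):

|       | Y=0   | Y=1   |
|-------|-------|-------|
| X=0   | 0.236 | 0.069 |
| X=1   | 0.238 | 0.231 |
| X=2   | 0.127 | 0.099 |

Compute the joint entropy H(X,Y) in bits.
2.4474 bits

H(X,Y) = -Σ_{x,y} P(x,y) log₂ P(x,y). Per-cell terms -P(x,y)·log₂P(x,y):
  X=0: 0.4916, 0.2662
  X=1: 0.4929, 0.4883
  X=2: 0.3781, 0.3303
Sum of the 6 terms: H(X,Y) = 2.4474 bits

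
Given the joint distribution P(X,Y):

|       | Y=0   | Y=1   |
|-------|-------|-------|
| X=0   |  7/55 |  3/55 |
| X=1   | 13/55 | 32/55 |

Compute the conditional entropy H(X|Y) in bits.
0.6082 bits

H(X|Y) = H(X,Y) - H(Y)

H(X,Y) = -Σ_{x,y} P(x,y) log₂ P(x,y). Per-cell terms -P(x,y)·log₂P(x,y):
  X=0: 0.3785, 0.2289
  X=1: 0.4919, 0.4546
Sum of the 4 terms: H(X,Y) = 1.5539 bits

Marginal of Y (column sums):
  P(Y=0) = 7/55 + 13/55 = 4/11
  P(Y=1) = 3/55 + 32/55 = 7/11
H(Y) = -[(4/11)·log₂(4/11) + (7/11)·log₂(7/11)]
  = 0.5307 + 0.4150 = 0.9457 bits

H(X|Y) = H(X,Y) - H(Y) = 1.5539 - 0.9457 = 0.6082 bits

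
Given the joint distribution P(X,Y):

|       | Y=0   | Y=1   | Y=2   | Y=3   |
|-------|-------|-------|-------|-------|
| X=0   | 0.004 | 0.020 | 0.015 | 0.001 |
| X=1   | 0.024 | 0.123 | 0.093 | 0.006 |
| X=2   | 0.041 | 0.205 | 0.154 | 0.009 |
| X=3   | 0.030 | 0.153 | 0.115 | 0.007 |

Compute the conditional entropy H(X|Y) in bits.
1.7335 bits

H(X|Y) = H(X,Y) - H(Y)

H(X,Y) = -Σ_{x,y} P(x,y) log₂ P(x,y). Per-cell terms -P(x,y)·log₂P(x,y):
  X=0: 0.03186, 0.11288, 0.09088, 0.00997
  X=1: 0.12914, 0.37186, 0.31868, 0.04428
  X=2: 0.18894, 0.46869, 0.41565, 0.06116
  X=3: 0.15177, 0.41438, 0.35883, 0.05011
Sum of the 16 terms: H(X,Y) = 3.2191 bits

Marginal of Y (column sums):
  P(Y=0) = 0.004 + 0.024 + 0.041 + 0.030 = 0.099
  P(Y=1) = 0.020 + 0.123 + 0.205 + 0.153 = 0.501
  P(Y=2) = 0.015 + 0.093 + 0.154 + 0.115 = 0.377
  P(Y=3) = 0.001 + 0.006 + 0.009 + 0.007 = 0.023
H(Y) = -[0.099·log₂(0.099) + 0.501·log₂(0.501) + 0.377·log₂(0.377) + 0.023·log₂(0.023)]
  = 0.33031 + 0.49956 + 0.53058 + 0.12517 = 1.4856 bits

H(X|Y) = H(X,Y) - H(Y) = 3.2191 - 1.4856 = 1.7335 bits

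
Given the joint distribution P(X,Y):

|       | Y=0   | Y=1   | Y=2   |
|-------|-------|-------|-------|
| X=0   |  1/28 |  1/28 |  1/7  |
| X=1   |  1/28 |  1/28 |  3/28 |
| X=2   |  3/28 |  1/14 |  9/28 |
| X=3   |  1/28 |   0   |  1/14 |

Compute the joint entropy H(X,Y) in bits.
3.0202 bits

H(X,Y) = -Σ_{x,y} P(x,y) log₂ P(x,y). Per-cell terms -P(x,y)·log₂P(x,y):
  X=0: 0.17169, 0.17169, 0.40105
  X=1: 0.17169, 0.17169, 0.34526
  X=2: 0.34526, 0.27195, 0.52632
  X=3: 0.17169, 0.00000, 0.27195
  (cells with P = 0 contribute 0)
Sum of the 12 terms: H(X,Y) = 3.0202 bits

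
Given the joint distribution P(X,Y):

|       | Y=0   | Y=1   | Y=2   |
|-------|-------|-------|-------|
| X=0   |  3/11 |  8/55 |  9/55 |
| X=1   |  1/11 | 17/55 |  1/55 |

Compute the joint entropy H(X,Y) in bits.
2.2863 bits

H(X,Y) = -Σ_{x,y} P(x,y) log₂ P(x,y). Per-cell terms -P(x,y)·log₂P(x,y):
  X=0: 0.5112, 0.4046, 0.4273
  X=1: 0.3145, 0.5236, 0.1051
Sum of the 6 terms: H(X,Y) = 2.2863 bits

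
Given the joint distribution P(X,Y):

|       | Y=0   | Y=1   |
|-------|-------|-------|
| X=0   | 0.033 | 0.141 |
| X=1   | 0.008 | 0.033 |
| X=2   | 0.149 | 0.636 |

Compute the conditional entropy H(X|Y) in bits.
0.9021 bits

H(X|Y) = H(X,Y) - H(Y)

H(X,Y) = -Σ_{x,y} P(x,y) log₂ P(x,y). Per-cell terms -P(x,y)·log₂P(x,y):
  X=0: 0.162406, 0.398499
  X=1: 0.055726, 0.162406
  X=2: 0.409246, 0.415245
Sum of the 6 terms: H(X,Y) = 1.60353 bits

Marginal of Y (column sums):
  P(Y=0) = 0.033 + 0.008 + 0.149 = 0.190
  P(Y=1) = 0.141 + 0.033 + 0.636 = 0.810
H(Y) = -[0.190·log₂(0.190) + 0.810·log₂(0.810)]
  = 0.455226 + 0.246245 = 0.70147 bits

H(X|Y) = H(X,Y) - H(Y) = 1.60353 - 0.70147 = 0.9021 bits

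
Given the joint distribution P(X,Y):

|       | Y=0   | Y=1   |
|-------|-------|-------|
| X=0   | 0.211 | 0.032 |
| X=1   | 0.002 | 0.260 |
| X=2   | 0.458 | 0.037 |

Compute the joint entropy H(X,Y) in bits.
1.8477 bits

H(X,Y) = -Σ_{x,y} P(x,y) log₂ P(x,y). Per-cell terms -P(x,y)·log₂P(x,y):
  X=0: 0.4736, 0.1589
  X=1: 0.0179, 0.5053
  X=2: 0.5160, 0.1760
Sum of the 6 terms: H(X,Y) = 1.8477 bits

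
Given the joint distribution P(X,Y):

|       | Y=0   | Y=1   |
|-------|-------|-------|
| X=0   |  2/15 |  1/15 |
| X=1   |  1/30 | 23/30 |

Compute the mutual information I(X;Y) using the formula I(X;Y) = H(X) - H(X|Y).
0.2665 bits

I(X;Y) = H(X) - H(X|Y)

Marginal of X (row sums):
  P(X=0) = 2/15 + 1/15 = 1/5
  P(X=1) = 1/30 + 23/30 = 4/5
H(X) = -[(1/5)·log₂(1/5) + (4/5)·log₂(4/5)]
  = 0.46439 + 0.25754 = 0.72193 bits

Marginal of Y (column sums):
  P(Y=0) = 2/15 + 1/30 = 1/6
  P(Y=1) = 1/15 + 23/30 = 5/6
H(X|Y) = Σ_y P(y)·H(X|Y=y):
  Y=0: P(Y=0) = 1/6, P(X|Y=0) = (4/5, 1/5) → H(X|Y=0) = 0.72193
  Y=1: P(Y=1) = 5/6, P(X|Y=1) = (2/25, 23/25) → H(X|Y=1) = 0.40218
H(X|Y) = (1/6)·0.72193 + (5/6)·0.40218 = 0.45547 bits

I(X;Y) = H(X) - H(X|Y) = 0.72193 - 0.45547 = 0.2665 bits

Cross-check via I(X;Y) = H(X) + H(Y) - H(X,Y): computing H(Y) from the column sums and H(X,Y) from the 4 cells in the same way gives H(Y) = 0.65002 bits and H(X,Y) = 1.10549 bits, so
I(X;Y) = 0.72193 + 0.65002 - 1.10549 = 0.2665 bits ✓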